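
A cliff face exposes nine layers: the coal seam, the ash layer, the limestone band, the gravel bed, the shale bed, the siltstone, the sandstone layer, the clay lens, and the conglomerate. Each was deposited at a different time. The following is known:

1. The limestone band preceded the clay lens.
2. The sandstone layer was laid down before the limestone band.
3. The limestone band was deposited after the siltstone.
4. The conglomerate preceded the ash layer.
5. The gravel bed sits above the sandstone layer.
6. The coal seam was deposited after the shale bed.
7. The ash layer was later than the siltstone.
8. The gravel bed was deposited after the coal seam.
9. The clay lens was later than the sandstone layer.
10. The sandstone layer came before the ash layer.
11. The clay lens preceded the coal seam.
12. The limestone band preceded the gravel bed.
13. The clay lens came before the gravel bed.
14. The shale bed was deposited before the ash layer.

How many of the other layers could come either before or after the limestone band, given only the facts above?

Forced before the limestone band: the sandstone layer and the siltstone; forced after the limestone band: the clay lens, the coal seam, and the gravel bed.
That leaves the ash layer, the conglomerate, and the shale bed with no forced order relative to the limestone band — 3.

3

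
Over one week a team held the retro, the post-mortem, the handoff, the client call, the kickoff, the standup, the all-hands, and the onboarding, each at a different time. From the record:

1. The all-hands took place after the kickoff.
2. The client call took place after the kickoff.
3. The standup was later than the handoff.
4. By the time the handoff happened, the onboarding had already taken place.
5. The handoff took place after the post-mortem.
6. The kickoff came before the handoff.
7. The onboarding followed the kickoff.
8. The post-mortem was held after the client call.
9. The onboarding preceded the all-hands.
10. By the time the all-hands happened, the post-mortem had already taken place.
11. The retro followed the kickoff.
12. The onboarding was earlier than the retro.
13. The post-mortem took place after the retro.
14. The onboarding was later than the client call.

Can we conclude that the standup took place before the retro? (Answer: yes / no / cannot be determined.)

no

Tracing the constraints gives the retro → the post-mortem → the handoff → the standup, so the retro must come before the standup.
That means the standup cannot be before the retro.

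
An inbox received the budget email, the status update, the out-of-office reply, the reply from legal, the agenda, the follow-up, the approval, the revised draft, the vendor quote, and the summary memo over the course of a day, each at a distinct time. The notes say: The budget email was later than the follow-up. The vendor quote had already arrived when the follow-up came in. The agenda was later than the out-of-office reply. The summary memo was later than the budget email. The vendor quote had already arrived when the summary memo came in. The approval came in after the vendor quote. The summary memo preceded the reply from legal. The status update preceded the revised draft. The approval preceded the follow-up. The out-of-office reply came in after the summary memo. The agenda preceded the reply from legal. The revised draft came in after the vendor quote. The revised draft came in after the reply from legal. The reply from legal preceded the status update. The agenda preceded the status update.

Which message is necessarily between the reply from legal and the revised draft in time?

the status update

Tracing the constraints gives the reply from legal → the status update → the revised draft, so the status update sits after the reply from legal and before the revised draft.
No other message is forced both after the reply from legal and before the revised draft.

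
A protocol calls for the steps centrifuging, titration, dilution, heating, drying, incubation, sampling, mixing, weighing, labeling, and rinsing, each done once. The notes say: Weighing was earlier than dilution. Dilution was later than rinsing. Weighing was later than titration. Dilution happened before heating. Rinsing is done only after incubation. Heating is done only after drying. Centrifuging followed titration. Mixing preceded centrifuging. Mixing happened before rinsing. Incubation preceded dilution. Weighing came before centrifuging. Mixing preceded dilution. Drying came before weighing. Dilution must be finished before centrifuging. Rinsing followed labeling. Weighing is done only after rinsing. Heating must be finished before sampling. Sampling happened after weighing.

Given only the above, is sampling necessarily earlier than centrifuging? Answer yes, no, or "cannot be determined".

No chain of stated constraints runs from sampling to centrifuging, and none runs from centrifuging to sampling either.
So the relative order of sampling and centrifuging is not fixed by the given facts.

cannot be determined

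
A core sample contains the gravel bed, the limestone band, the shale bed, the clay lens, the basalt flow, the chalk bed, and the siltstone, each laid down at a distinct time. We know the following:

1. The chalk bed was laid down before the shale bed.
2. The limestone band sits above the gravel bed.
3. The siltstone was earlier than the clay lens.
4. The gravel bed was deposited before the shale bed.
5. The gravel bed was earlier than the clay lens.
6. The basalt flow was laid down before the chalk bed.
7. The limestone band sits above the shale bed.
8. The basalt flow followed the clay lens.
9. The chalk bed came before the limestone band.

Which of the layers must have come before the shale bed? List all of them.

Directly stated before the shale bed: the chalk bed and the gravel bed.
The basalt flow reaches the shale bed via the basalt flow → the chalk bed → the shale bed.
The clay lens reaches the shale bed via the clay lens → the basalt flow → the chalk bed → the shale bed.
The siltstone reaches the shale bed via the siltstone → the clay lens → the basalt flow → the chalk bed → the shale bed.

the basalt flow, the chalk bed, the clay lens, the gravel bed, the siltstone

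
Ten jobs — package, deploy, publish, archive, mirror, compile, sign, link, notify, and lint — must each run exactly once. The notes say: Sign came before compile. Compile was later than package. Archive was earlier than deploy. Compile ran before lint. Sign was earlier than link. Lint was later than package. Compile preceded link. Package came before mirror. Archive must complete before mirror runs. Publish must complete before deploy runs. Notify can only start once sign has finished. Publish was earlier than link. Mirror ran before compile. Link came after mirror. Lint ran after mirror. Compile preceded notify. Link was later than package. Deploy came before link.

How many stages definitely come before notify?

Directly stated before notify: compile and sign.
Archive reaches notify via archive → mirror → compile → notify.
Mirror reaches notify via mirror → compile → notify.
Package reaches notify via package → compile → notify.
No chain forces publish (or any of the others) ahead of notify.
That's archive, compile, mirror, package, and sign — 5 in all.

5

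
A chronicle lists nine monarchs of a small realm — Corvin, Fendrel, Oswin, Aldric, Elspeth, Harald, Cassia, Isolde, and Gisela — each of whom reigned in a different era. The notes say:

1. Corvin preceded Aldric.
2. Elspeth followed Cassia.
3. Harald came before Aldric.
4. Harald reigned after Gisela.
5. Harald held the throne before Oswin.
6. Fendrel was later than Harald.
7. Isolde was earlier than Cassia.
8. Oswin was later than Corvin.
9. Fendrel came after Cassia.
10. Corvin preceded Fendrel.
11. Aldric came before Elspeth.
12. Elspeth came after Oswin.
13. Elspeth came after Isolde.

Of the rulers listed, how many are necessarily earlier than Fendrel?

Directly stated before Fendrel: Cassia, Corvin, and Harald.
Gisela reaches Fendrel via Gisela → Harald → Fendrel.
Isolde reaches Fendrel via Isolde → Cassia → Fendrel.
That's Cassia, Corvin, Gisela, Harald, and Isolde — 5 in all.

5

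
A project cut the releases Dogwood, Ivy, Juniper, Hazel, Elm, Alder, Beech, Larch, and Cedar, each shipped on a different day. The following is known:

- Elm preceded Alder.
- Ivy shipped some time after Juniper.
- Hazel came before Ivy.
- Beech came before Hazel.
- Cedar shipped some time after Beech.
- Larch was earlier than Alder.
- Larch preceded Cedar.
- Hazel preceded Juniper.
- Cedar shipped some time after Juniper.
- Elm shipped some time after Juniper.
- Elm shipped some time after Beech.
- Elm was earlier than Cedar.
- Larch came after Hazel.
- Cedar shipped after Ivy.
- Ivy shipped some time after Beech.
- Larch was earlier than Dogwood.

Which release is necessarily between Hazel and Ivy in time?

Juniper

Tracing the constraints gives Hazel → Juniper → Ivy, so Juniper sits after Hazel and before Ivy.
No other release is forced both after Hazel and before Ivy.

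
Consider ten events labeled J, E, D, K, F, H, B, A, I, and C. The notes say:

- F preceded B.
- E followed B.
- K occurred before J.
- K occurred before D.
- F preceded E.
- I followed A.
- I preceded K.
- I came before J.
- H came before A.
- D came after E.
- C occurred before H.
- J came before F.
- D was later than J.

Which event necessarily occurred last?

Every other event has a chain of constraints placing it before D, so D is last.

D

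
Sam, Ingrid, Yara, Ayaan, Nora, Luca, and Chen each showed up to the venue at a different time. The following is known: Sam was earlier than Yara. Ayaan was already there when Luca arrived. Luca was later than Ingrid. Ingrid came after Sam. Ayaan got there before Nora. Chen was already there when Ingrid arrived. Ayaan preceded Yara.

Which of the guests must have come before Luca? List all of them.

Ayaan, Chen, Ingrid, Sam

Directly stated before Luca: Ayaan and Ingrid.
Chen reaches Luca via Chen → Ingrid → Luca.
Sam reaches Luca via Sam → Ingrid → Luca.
No chain forces Yara (or any of the others) ahead of Luca.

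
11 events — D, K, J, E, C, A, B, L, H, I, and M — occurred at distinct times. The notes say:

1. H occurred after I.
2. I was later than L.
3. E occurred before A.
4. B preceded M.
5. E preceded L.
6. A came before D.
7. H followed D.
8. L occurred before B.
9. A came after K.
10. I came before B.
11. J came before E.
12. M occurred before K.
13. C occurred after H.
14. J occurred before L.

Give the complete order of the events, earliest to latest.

The constraints fix every adjacent pair, so only one ordering works:
J → E → L → I → B → M → K → A → D → H → C.

J, E, L, I, B, M, K, A, D, H, C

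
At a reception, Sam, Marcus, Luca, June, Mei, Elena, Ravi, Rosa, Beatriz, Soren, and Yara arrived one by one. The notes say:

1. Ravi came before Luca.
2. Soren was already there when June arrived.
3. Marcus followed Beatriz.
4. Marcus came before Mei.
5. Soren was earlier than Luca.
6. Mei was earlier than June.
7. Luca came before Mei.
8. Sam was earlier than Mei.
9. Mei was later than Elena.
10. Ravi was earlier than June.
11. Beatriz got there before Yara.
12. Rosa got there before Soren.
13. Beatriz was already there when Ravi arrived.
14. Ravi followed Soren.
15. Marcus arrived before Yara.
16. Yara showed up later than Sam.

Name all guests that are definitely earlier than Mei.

Directly stated before Mei: Elena, Luca, Marcus, and Sam.
Beatriz reaches Mei via Beatriz → Marcus → Mei.
Ravi reaches Mei via Ravi → Luca → Mei.
Rosa reaches Mei via Rosa → Soren → Luca → Mei.
Likewise Soren reaches Mei by chaining the stated constraints.
No chain forces June (or any of the others) ahead of Mei.

Beatriz, Elena, Luca, Marcus, Ravi, Rosa, Sam, Soren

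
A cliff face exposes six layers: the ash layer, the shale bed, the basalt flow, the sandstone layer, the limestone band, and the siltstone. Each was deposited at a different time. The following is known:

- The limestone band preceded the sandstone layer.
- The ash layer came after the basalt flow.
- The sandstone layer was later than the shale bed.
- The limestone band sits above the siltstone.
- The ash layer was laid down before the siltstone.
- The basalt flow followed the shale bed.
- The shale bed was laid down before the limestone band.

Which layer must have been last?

Every other layer has a chain of constraints placing it before the sandstone layer, so the sandstone layer is last.

the sandstone layer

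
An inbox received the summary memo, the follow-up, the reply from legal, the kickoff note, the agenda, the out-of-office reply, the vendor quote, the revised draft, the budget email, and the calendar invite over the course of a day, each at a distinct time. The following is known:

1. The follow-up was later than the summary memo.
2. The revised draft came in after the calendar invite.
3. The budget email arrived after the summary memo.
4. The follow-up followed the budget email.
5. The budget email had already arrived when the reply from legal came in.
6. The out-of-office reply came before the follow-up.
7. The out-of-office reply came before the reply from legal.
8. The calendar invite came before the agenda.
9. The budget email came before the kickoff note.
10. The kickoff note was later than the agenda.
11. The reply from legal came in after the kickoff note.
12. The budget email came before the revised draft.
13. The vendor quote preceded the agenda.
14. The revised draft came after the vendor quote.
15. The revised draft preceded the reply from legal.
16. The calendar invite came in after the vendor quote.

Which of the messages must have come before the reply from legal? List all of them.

the agenda, the budget email, the calendar invite, the kickoff note, the out-of-office reply, the revised draft, the summary memo, the vendor quote

Directly stated before the reply from legal: the budget email, the kickoff note, the out-of-office reply, and the revised draft.
The agenda reaches the reply from legal via the agenda → the kickoff note → the reply from legal.
The calendar invite reaches the reply from legal via the calendar invite → the revised draft → the reply from legal.
The summary memo reaches the reply from legal via the summary memo → the budget email → the reply from legal.
Likewise the vendor quote reaches the reply from legal by chaining the stated constraints.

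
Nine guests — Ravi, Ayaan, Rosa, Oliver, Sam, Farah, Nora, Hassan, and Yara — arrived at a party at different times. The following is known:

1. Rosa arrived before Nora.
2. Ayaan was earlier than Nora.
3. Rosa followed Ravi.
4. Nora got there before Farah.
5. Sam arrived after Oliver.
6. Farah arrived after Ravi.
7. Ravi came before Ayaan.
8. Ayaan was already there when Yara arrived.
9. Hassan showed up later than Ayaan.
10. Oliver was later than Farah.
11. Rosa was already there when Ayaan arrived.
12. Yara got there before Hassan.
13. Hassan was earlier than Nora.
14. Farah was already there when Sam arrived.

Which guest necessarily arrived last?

Every other guest has a chain of constraints placing them before Sam, so Sam is last.

Sam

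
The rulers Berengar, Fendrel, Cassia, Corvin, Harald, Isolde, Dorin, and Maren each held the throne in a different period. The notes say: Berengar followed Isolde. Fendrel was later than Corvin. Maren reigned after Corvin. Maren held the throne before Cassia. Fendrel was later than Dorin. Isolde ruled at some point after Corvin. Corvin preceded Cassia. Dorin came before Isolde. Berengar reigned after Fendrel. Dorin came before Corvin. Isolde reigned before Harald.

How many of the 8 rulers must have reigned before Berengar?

Directly stated before Berengar: Fendrel and Isolde.
Corvin reaches Berengar via Corvin → Isolde → Berengar.
Dorin reaches Berengar via Dorin → Isolde → Berengar.
No chain forces Maren (or any of the others) ahead of Berengar.
That's Corvin, Dorin, Fendrel, and Isolde — 4 in all.

4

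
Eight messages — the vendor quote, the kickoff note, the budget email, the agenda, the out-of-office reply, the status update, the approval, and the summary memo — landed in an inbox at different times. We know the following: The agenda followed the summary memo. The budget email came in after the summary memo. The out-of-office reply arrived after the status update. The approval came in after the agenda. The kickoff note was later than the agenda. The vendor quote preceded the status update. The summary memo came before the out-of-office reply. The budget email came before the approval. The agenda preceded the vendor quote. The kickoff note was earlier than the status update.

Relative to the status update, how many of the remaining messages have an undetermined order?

Forced before the status update: the agenda, the kickoff note, the summary memo, and the vendor quote; forced after the status update: the out-of-office reply.
That leaves the approval and the budget email with no forced order relative to the status update — 2.

2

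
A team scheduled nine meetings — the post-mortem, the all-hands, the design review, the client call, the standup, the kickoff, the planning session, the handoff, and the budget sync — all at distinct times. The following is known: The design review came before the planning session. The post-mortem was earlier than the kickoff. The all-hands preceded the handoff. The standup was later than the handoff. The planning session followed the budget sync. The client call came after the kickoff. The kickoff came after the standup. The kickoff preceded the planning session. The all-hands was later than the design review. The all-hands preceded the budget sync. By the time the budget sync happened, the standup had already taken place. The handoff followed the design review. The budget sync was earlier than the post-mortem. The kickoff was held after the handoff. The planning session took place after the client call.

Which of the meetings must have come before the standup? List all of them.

Directly stated before the standup: the handoff.
The all-hands reaches the standup via the all-hands → the handoff → the standup.
The design review reaches the standup via the design review → the handoff → the standup.
No chain forces the post-mortem (or any of the others) ahead of the standup.

the all-hands, the design review, the handoff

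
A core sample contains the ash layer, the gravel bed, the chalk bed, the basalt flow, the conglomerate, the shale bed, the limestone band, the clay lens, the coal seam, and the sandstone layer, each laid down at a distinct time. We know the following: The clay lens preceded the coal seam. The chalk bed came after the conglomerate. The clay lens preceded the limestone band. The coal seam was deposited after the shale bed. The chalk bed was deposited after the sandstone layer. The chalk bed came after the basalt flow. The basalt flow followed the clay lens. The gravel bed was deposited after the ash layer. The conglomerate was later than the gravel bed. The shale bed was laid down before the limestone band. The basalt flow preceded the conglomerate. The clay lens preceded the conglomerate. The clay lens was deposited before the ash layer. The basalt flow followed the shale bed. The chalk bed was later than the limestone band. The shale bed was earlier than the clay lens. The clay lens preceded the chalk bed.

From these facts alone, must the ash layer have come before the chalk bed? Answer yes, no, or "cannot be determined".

Chain the constraints: the ash layer → the gravel bed → the conglomerate → the chalk bed. Each link is directly stated, so the ash layer comes before the chalk bed.

yes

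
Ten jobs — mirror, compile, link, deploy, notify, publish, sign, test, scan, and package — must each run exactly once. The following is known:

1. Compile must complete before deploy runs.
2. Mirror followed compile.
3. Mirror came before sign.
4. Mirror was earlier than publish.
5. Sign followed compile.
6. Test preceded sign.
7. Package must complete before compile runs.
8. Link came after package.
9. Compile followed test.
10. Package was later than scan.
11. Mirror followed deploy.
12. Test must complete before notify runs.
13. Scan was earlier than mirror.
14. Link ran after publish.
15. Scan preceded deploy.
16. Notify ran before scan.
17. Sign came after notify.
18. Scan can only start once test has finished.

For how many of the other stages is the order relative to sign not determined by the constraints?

2

Forced before sign: compile, deploy, mirror, notify, package, scan, and test.
That leaves link and publish with no forced order relative to sign — 2.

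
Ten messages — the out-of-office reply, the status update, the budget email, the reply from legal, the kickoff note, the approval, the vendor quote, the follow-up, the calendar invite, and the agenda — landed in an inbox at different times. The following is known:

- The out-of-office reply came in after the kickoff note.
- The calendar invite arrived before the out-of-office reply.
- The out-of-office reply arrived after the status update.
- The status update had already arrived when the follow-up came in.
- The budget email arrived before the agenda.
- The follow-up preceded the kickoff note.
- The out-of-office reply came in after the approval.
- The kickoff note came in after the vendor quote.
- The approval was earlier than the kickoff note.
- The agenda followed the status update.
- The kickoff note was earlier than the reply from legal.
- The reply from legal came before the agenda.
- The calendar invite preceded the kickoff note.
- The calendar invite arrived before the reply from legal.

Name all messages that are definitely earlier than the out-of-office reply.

the approval, the calendar invite, the follow-up, the kickoff note, the status update, the vendor quote

Directly stated before the out-of-office reply: the approval, the calendar invite, the kickoff note, and the status update.
The follow-up reaches the out-of-office reply via the follow-up → the kickoff note → the out-of-office reply.
The vendor quote reaches the out-of-office reply via the vendor quote → the kickoff note → the out-of-office reply.
No chain forces the reply from legal (or any of the others) ahead of the out-of-office reply.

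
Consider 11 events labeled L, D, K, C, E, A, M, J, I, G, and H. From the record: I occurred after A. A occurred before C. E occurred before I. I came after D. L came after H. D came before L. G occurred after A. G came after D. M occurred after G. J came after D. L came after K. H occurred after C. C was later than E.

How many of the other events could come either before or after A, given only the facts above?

4

Forced after A: C, G, H, I, L, and M.
That leaves D, E, J, and K with no forced order relative to A — 4.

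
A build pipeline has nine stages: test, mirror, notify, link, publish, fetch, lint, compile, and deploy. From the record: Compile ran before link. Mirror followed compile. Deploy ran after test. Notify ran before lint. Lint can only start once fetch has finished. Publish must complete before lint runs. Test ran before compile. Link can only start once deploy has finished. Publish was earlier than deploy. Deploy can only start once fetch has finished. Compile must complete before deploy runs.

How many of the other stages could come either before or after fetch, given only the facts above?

5

Forced after fetch: deploy, link, and lint.
That leaves compile, mirror, notify, publish, and test with no forced order relative to fetch — 5.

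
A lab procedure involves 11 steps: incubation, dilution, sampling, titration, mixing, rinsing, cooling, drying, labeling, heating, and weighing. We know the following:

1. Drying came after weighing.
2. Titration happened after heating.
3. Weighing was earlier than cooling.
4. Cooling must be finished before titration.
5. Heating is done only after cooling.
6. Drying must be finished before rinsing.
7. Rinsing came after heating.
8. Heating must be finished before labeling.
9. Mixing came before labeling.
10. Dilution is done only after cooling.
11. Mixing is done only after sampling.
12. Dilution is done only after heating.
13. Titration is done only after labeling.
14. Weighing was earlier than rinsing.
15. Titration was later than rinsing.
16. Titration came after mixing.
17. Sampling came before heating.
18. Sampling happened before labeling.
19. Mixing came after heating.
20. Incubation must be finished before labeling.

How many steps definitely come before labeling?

6

Directly stated before labeling: heating, incubation, mixing, and sampling.
Cooling reaches labeling via cooling → heating → labeling.
Weighing reaches labeling via weighing → cooling → heating → labeling.
No chain forces rinsing (or any of the others) ahead of labeling.
That's cooling, heating, incubation, mixing, sampling, and weighing — 6 in all.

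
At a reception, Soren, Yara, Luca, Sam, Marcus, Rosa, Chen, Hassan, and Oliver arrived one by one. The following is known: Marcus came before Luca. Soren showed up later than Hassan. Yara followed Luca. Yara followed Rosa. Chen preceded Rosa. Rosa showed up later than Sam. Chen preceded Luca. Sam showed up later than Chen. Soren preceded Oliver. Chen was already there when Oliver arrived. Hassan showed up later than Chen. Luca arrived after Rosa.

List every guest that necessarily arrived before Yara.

Directly stated before Yara: Luca and Rosa.
Chen reaches Yara via Chen → Rosa → Yara.
Marcus reaches Yara via Marcus → Luca → Yara.
Sam reaches Yara via Sam → Rosa → Yara.

Chen, Luca, Marcus, Rosa, Sam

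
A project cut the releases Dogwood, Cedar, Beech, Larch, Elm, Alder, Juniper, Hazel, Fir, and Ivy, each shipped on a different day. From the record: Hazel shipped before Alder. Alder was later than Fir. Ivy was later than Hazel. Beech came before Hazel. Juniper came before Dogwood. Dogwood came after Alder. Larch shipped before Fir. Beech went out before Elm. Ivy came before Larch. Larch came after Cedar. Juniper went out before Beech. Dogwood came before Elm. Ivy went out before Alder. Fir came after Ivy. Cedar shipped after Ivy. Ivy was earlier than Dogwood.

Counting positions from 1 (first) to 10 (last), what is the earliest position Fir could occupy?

7

Beech, Cedar, Hazel, Ivy, Juniper, and Larch must all come before Fir — 6 forced predecessors.
Nothing else is forced ahead of Fir, so its earliest slot is position 6 + 1 = 7.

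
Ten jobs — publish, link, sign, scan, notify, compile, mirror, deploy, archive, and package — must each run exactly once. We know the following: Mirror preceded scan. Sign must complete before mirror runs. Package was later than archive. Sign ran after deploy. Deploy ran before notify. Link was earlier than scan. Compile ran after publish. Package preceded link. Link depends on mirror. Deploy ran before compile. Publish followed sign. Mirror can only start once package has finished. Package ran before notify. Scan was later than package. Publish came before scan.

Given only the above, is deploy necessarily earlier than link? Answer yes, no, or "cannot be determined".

yes

Chain the constraints: deploy → sign → mirror → link. Each link is directly stated, so deploy comes before link.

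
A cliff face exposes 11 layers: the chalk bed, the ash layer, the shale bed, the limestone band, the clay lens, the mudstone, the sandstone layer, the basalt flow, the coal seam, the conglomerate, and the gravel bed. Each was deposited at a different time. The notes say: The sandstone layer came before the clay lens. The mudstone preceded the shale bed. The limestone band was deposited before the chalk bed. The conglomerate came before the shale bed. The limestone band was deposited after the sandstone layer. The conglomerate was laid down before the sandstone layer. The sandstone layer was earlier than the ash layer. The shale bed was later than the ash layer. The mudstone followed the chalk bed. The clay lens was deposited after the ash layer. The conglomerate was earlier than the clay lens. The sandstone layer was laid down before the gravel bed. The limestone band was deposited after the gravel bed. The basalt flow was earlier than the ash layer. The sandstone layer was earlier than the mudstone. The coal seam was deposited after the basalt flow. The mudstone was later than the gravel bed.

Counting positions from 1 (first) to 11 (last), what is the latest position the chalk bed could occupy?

The chalk bed must come before the mudstone and the shale bed — 2 layers forced after it.
Everything else can be placed before the chalk bed in some valid order, so the chalk bed can sit as late as position 11 − 2 = 9.

9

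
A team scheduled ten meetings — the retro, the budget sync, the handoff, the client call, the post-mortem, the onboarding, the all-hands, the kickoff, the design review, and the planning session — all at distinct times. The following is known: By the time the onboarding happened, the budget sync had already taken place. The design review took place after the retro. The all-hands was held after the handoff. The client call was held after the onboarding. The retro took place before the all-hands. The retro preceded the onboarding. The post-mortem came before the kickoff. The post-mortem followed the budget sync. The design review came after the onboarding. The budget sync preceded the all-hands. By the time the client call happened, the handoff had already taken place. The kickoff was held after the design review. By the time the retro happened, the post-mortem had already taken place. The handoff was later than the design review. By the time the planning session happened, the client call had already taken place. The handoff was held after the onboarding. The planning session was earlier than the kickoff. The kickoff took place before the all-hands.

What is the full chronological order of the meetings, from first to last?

the budget sync, the post-mortem, the retro, the onboarding, the design review, the handoff, the client call, the planning session, the kickoff, the all-hands

The constraints fix every adjacent pair, so only one ordering works:
the budget sync → the post-mortem → the retro → the onboarding → the design review → the handoff → the client call → the planning session → the kickoff → the all-hands.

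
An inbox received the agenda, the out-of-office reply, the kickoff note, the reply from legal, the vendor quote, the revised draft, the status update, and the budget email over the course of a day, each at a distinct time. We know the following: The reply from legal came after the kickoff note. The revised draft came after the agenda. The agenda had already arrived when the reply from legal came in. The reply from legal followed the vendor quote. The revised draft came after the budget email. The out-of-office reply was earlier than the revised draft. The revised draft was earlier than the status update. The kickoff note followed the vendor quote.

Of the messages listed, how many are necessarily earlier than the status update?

4

Directly stated before the status update: the revised draft.
The agenda reaches the status update via the agenda → the revised draft → the status update.
The budget email reaches the status update via the budget email → the revised draft → the status update.
The out-of-office reply reaches the status update via the out-of-office reply → the revised draft → the status update.
No chain forces the reply from legal (or any of the others) ahead of the status update.
That's the agenda, the budget email, the out-of-office reply, and the revised draft — 4 in all.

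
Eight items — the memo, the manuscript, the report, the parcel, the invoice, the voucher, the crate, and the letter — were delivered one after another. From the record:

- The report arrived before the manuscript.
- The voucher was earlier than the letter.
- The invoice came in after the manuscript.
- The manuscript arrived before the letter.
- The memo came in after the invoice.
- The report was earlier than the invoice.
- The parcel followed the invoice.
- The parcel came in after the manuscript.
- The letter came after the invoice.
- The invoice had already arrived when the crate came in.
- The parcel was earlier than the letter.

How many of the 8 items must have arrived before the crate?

3

Directly stated before the crate: the invoice.
The manuscript reaches the crate via the manuscript → the invoice → the crate.
The report reaches the crate via the report → the invoice → the crate.
No chain forces the letter (or any of the others) ahead of the crate.
That's the invoice, the manuscript, and the report — 3 in all.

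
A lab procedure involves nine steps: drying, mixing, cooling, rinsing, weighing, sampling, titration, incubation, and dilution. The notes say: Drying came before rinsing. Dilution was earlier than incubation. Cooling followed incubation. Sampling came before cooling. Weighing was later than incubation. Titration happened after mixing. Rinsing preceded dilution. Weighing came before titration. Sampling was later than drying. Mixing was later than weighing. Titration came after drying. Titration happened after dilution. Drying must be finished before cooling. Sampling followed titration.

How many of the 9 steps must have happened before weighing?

Directly stated before weighing: incubation.
Dilution reaches weighing via dilution → incubation → weighing.
Drying reaches weighing via drying → rinsing → dilution → incubation → weighing.
Rinsing reaches weighing via rinsing → dilution → incubation → weighing.
No chain forces mixing (or any of the others) ahead of weighing.
That's dilution, drying, incubation, and rinsing — 4 in all.

4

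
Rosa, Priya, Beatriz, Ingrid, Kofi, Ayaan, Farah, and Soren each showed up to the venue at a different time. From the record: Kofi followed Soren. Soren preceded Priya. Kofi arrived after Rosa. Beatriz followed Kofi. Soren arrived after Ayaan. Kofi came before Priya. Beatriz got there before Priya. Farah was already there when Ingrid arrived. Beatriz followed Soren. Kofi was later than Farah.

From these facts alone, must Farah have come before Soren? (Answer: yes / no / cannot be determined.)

cannot be determined

No chain of stated constraints runs from Farah to Soren, and none runs from Soren to Farah either.
So the relative order of Farah and Soren is not fixed by the given facts.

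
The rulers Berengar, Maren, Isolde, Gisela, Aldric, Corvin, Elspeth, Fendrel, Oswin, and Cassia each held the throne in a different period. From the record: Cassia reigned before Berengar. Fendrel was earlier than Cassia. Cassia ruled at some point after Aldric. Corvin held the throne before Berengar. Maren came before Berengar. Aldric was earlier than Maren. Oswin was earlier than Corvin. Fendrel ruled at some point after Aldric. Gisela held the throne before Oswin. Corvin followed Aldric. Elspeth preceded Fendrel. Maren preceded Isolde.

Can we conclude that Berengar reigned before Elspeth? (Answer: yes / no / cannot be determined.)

Tracing the constraints gives Elspeth → Fendrel → Cassia → Berengar, so Elspeth must come before Berengar.
That means Berengar cannot be before Elspeth.

no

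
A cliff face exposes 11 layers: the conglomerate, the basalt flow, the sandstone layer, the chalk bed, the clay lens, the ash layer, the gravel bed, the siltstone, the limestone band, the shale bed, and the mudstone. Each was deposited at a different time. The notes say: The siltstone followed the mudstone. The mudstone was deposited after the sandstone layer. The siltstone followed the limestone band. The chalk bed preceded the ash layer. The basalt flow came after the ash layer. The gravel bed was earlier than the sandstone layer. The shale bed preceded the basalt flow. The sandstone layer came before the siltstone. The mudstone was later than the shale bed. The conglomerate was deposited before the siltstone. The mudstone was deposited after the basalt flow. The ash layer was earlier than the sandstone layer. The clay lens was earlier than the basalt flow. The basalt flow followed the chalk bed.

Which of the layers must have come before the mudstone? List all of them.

the ash layer, the basalt flow, the chalk bed, the clay lens, the gravel bed, the sandstone layer, the shale bed

Directly stated before the mudstone: the basalt flow, the sandstone layer, and the shale bed.
The ash layer reaches the mudstone via the ash layer → the basalt flow → the mudstone.
The chalk bed reaches the mudstone via the chalk bed → the basalt flow → the mudstone.
The clay lens reaches the mudstone via the clay lens → the basalt flow → the mudstone.
Likewise the gravel bed reaches the mudstone by chaining the stated constraints.
No chain forces the conglomerate (or any of the others) ahead of the mudstone.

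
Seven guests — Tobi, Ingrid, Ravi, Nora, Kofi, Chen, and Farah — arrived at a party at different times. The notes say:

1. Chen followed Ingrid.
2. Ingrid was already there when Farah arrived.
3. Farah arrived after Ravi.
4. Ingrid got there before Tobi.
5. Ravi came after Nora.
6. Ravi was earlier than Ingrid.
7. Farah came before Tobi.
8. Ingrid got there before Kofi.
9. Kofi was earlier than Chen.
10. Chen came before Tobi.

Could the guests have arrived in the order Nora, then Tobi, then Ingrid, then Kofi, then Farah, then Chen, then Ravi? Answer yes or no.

The constraints require Chen before Tobi, but in the proposed sequence Tobi appears ahead of Chen. That one violation is enough.

no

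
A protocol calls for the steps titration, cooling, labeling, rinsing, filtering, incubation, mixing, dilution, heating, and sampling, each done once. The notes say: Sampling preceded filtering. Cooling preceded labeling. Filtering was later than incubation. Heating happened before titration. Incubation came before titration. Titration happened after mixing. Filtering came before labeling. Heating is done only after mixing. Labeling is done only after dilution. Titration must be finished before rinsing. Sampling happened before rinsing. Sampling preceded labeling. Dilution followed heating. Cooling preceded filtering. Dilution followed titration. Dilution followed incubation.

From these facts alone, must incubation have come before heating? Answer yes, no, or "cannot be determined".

No chain of stated constraints runs from incubation to heating, and none runs from heating to incubation either.
So the relative order of incubation and heating is not fixed by the given facts.

cannot be determined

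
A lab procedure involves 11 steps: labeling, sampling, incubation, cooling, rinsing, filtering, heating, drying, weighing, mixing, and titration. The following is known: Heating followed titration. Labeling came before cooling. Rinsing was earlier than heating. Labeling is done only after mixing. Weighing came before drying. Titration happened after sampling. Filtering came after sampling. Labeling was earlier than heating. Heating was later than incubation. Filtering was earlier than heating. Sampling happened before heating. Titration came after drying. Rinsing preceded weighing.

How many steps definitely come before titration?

4

Directly stated before titration: drying and sampling.
Rinsing reaches titration via rinsing → weighing → drying → titration.
Weighing reaches titration via weighing → drying → titration.
No chain forces mixing (or any of the others) ahead of titration.
That's drying, rinsing, sampling, and weighing — 4 in all.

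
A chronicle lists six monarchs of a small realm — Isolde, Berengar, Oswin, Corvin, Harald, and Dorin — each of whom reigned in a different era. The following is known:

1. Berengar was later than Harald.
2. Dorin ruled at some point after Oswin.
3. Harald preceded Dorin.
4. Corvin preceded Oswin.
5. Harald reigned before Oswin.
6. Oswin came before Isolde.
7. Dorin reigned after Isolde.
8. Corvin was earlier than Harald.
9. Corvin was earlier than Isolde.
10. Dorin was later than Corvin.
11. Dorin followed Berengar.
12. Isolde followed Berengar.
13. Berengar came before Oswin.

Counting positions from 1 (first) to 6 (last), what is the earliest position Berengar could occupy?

Corvin and Harald must both come before Berengar — 2 forced predecessors.
Nothing else is forced ahead of Berengar, so their earliest slot is position 2 + 1 = 3.

3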